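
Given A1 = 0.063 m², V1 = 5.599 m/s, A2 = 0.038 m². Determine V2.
Formula: V_2 = \frac{A_1 V_1}{A_2}
V2 = 0.063·5.599/0.038 = 9.283 m/s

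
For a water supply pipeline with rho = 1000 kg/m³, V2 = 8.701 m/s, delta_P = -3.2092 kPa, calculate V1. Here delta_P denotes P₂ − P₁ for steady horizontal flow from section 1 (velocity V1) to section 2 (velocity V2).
Formula: \Delta P = \frac{1}{2} \rho (V_1^2 - V_2^2)
Substituting knowns: -3.2092 = 0.5·1000·(V1² − 8.701²)/1000
Solving for V1: V1 = √(8.701² + 2·(-3.2092·1000)/1000) = 8.324 m/s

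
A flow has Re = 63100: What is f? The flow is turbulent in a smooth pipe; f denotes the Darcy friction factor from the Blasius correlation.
Formula: f = \frac{0.316}{Re^{0.25}}
f = 0.316/63100^0.25 = 0.01994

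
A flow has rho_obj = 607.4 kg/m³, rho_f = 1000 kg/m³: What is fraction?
Formula: f_{sub} = \frac{\rho_{obj}}{\rho_f}
fraction = 607.4/1000 = 0.6074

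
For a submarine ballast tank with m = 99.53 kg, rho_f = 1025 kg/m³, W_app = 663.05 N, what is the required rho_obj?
Formula: W_{app} = mg\left(1 - \frac{\rho_f}{\rho_{obj}}\right)
Substituting knowns: 663.05 = 99.53·9.81·(1 − 1025/rho_obj)
Solving for rho_obj: rho_obj = 1025/(1 − 663.05/(99.53·9.81)) = 3194 kg/m³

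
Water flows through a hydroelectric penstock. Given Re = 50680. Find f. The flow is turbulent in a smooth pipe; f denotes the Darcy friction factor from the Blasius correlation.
Formula: f = \frac{0.316}{Re^{0.25}}
f = 0.316/50680^0.25 = 0.02106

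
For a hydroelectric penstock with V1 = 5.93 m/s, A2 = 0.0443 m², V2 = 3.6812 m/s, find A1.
Formula: V_2 = \frac{A_1 V_1}{A_2}
Substituting knowns: 3.6812 = A1·5.93/0.0443
Solving for A1: A1 = 3.6812·0.0443/5.93 = 0.0275 m²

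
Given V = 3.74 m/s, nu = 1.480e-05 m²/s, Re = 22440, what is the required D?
Formula: Re = \frac{V D}{\nu}
Substituting knowns: 22440 = 3.74·D/1.480e-05
Solving for D: D = 22440·1.480e-05/3.74 = 0.0888 m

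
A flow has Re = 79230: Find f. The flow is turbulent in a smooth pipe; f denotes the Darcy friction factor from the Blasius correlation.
Formula: f = \frac{0.316}{Re^{0.25}}
f = 0.316/79230^0.25 = 0.01883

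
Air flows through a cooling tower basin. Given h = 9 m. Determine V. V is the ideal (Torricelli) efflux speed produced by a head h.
Formula: V = \sqrt{2 g h}
V = √(2·9.81·9) = 13.29 m/s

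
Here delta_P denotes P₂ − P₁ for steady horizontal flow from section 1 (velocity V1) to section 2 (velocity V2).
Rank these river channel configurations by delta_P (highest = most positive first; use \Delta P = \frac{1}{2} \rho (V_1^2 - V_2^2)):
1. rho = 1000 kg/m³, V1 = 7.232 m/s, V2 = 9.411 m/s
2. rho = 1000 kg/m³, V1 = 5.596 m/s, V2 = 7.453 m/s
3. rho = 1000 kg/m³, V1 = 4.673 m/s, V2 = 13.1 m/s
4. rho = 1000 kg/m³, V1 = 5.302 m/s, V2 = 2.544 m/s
Case 1: delta_P = -18.13 kPa
Case 2: delta_P = -12.12 kPa
Case 3: delta_P = -74.89 kPa
Case 4: delta_P = 10.82 kPa
Ranking (highest first): 4, 2, 1, 3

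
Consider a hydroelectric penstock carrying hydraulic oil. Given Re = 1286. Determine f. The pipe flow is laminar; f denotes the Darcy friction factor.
Formula: f = \frac{64}{Re}
f = 64/1286 = 0.04977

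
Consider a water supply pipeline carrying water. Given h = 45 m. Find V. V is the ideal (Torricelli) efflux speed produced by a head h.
Formula: V = \sqrt{2 g h}
V = √(2·9.81·45) = 29.71 m/s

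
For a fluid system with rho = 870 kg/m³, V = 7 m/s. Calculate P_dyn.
Formula: P_{dyn} = \frac{1}{2} \rho V^2
P_dyn = 0.5·870·7²/1000 = 21.32 kPa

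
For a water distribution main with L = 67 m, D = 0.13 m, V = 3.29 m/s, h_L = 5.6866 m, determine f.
Formula: h_L = f \frac{L}{D} \frac{V^2}{2g}
Substituting knowns: 5.6866 = f·(67/0.13)·3.29²/(2·9.81)
Solving for f: f = 5.6866·2·9.81/((67/0.13)·3.29²) = 0.02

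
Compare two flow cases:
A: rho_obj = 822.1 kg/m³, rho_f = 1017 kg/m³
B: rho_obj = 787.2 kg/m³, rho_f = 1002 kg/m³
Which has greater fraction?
fraction(A) = 0.8084, fraction(B) = 0.7856. Answer: A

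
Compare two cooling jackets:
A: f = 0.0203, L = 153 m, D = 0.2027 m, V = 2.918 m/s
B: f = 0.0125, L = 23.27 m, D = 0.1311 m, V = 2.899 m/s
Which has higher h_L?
h_L(A) = 6.65 m, h_L(B) = 0.9504 m. Answer: A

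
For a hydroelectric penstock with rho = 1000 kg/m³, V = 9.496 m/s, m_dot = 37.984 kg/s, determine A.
Formula: \dot{m} = \rho A V
Substituting knowns: 37.984 = 1000·A·9.496
Solving for A: A = 37.984/(1000·9.496) = 0.004 m²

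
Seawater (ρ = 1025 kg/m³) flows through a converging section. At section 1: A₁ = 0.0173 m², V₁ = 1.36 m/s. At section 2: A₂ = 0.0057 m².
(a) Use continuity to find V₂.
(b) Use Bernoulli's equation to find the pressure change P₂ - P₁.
(a) Continuity: A₁V₁=A₂V₂ -> V₂=A₁V₁/A₂=0.0173*1.36/0.0057=4.13 m/s
(b) Bernoulli: P₂-P₁=0.5*rho*(V₁^2-V₂^2)/1000=0.5*1025*(1.36^2-4.13^2)/1000=-7.794 kPa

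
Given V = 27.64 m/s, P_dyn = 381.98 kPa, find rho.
Formula: P_{dyn} = \frac{1}{2} \rho V^2
Substituting knowns: 381.98 = 0.5·rho·27.64²/1000
Solving for rho: rho = 2·(381.98·1000)/27.64² = 1000 kg/m³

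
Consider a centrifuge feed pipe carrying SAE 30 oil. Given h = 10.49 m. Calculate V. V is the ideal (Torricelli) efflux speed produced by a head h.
Formula: V = \sqrt{2 g h}
V = √(2·9.81·10.49) = 14.35 m/s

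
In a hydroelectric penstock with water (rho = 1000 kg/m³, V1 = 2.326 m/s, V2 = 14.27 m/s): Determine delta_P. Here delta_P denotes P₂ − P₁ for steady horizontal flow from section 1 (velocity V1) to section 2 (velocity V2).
Formula: \Delta P = \frac{1}{2} \rho (V_1^2 - V_2^2)
delta_P = 0.5·1000·(2.326² − 14.27²)/1000 = -99.11 kPa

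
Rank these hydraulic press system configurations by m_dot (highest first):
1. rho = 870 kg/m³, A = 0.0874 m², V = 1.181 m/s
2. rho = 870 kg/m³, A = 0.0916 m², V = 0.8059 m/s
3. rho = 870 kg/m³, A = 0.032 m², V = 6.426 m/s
Case 1: m_dot = 89.8 kg/s
Case 2: m_dot = 64.22 kg/s
Case 3: m_dot = 178.9 kg/s
Ranking (highest first): 3, 1, 2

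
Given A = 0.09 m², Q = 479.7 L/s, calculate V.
Formula: Q = A V
Substituting knowns: 479.7 = 0.09·V·1000
Solving for V: V = (479.7/1000)/0.09 = 5.33 m/s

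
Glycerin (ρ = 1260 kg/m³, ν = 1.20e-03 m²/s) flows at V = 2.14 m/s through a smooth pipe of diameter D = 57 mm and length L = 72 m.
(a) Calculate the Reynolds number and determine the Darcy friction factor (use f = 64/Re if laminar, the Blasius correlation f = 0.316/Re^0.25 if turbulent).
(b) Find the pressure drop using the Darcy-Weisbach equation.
(a) Re = V·D/ν = 2.14·0.057/1.20e-03 = 101.65 → laminar (Re < 2300); f = 64/Re = 64/101.65 = 0.62961
(b) Darcy-Weisbach: ΔP = f·(L/D)·½ρV²/1000 = 0.62961·(72/0.057)·½·1260·2.14²/1000 = 2295 kPa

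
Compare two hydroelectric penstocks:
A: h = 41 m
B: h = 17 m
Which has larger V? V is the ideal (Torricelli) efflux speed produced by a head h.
V(A) = 28.36 m/s, V(B) = 18.26 m/s. Answer: A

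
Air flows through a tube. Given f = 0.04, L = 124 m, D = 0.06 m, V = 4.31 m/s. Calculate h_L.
Formula: h_L = f \frac{L}{D} \frac{V^2}{2g}
h_L = 0.04·(124/0.06)·4.31²/(2·9.81) = 78.27 m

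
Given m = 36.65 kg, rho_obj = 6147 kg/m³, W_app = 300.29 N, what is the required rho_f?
Formula: W_{app} = mg\left(1 - \frac{\rho_f}{\rho_{obj}}\right)
Substituting knowns: 300.29 = 36.65·9.81·(1 − rho_f/6147)
Solving for rho_f: rho_f = 6147·(1 − 300.29/(36.65·9.81)) = 1013 kg/m³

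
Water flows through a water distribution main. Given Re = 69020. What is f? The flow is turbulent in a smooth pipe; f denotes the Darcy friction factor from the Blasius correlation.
Formula: f = \frac{0.316}{Re^{0.25}}
f = 0.316/69020^0.25 = 0.0195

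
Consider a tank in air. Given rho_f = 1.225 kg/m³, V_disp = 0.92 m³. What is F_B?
Formula: F_B = \rho_f g V_{disp}
F_B = 1.225·9.81·0.92 = 11.06 N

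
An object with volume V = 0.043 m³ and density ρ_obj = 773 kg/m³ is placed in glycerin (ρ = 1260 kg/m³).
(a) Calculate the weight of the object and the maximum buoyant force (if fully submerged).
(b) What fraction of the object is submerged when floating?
(a) W=rho_obj*g*V=773*9.81*0.043=326.1 N; F_B(max)=rho*g*V=1260*9.81*0.043=531.5 N
(b) Floating fraction=rho_obj/rho=773/1260=0.613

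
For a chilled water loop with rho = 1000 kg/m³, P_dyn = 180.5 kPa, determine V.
Formula: P_{dyn} = \frac{1}{2} \rho V^2
Substituting knowns: 180.5 = 0.5·1000·V²/1000
Solving for V: V = √(2·(180.5·1000)/1000) = 19 m/s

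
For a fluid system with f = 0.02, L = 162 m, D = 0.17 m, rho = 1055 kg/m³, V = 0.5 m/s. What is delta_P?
Formula: \Delta P = f \frac{L}{D} \frac{\rho V^2}{2}
delta_P = 0.02·(162/0.17)·0.5·1055·0.5²/1000 = 2.513 kPa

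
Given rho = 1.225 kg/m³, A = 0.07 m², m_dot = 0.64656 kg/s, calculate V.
Formula: \dot{m} = \rho A V
Substituting knowns: 0.64656 = 1.225·0.07·V
Solving for V: V = 0.64656/(1.225·0.07) = 7.54 m/s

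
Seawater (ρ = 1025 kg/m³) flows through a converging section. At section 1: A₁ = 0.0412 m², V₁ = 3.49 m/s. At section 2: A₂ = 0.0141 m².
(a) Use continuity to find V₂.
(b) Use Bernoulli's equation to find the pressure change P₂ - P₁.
(a) Continuity: A₁V₁=A₂V₂ -> V₂=A₁V₁/A₂=0.0412*3.49/0.0141=10.20 m/s
(b) Bernoulli: P₂-P₁=0.5*rho*(V₁^2-V₂^2)/1000=0.5*1025*(3.49^2-10.20^2)/1000=-47.08 kPa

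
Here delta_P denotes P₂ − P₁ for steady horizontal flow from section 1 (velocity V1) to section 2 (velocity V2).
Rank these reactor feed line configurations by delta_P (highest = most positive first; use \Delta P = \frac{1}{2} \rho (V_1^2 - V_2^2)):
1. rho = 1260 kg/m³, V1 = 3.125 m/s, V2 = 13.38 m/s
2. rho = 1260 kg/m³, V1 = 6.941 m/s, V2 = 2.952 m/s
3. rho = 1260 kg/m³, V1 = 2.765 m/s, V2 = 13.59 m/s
Case 1: delta_P = -106.6 kPa
Case 2: delta_P = 24.86 kPa
Case 3: delta_P = -111.5 kPa
Ranking (highest first): 2, 1, 3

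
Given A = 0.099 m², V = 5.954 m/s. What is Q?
Formula: Q = A V
Q = 0.099·5.954·1000 = 589.4 L/s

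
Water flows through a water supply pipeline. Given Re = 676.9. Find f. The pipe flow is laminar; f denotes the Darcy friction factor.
Formula: f = \frac{64}{Re}
f = 64/676.9 = 0.09455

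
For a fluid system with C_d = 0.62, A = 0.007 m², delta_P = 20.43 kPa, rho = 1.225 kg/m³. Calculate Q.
Formula: Q = C_d A \sqrt{\frac{2 \Delta P}{\rho}}
Q = 0.62·0.007·√(2·(20.43·1000)/1.225)·1000 = 792.6 L/s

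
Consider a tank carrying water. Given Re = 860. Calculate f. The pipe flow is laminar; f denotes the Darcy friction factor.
Formula: f = \frac{64}{Re}
f = 64/860 = 0.07442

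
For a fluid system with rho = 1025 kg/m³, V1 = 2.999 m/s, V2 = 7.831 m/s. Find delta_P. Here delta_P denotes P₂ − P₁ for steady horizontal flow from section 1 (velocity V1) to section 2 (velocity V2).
Formula: \Delta P = \frac{1}{2} \rho (V_1^2 - V_2^2)
delta_P = 0.5·1025·(2.999² − 7.831²)/1000 = -26.82 kPa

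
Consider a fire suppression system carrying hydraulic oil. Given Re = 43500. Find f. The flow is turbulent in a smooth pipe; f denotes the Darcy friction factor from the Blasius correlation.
Formula: f = \frac{0.316}{Re^{0.25}}
f = 0.316/43500^0.25 = 0.02188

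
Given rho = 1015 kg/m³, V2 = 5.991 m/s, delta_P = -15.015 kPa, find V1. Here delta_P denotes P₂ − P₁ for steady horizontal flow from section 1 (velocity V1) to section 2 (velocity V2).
Formula: \Delta P = \frac{1}{2} \rho (V_1^2 - V_2^2)
Substituting knowns: -15.015 = 0.5·1015·(V1² − 5.991²)/1000
Solving for V1: V1 = √(5.991² + 2·(-15.015·1000)/1015) = 2.511 m/s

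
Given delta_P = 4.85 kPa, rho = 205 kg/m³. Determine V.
Formula: V = \sqrt{\frac{2 \Delta P}{\rho}}
V = √(2·(4.85·1000)/205) = 6.879 m/s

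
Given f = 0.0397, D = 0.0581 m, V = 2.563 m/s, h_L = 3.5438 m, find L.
Formula: h_L = f \frac{L}{D} \frac{V^2}{2g}
Substituting knowns: 3.5438 = 0.0397·(L/0.0581)·2.563²/(2·9.81)
Solving for L: L = 3.5438·2·9.81·0.0581/(0.0397·2.563²) = 15.49 m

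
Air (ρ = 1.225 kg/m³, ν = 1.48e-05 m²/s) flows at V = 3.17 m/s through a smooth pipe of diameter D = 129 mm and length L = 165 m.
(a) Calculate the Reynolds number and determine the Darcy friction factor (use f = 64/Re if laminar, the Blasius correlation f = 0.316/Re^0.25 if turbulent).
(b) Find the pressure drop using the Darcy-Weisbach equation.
(a) Re = V·D/ν = 3.17·0.129/1.48e-05 = 27630 → turbulent (Re > 4000); f = 0.316/Re^0.25 = 0.316/27630^0.25 = 0.02451
(b) Darcy-Weisbach: ΔP = f·(L/D)·½ρV²/1000 = 0.02451·(165/0.129)·½·1.225·3.17²/1000 = 0.193 kPa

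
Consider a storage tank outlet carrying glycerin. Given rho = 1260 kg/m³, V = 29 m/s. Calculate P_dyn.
Formula: P_{dyn} = \frac{1}{2} \rho V^2
P_dyn = 0.5·1260·29²/1000 = 529.8 kPa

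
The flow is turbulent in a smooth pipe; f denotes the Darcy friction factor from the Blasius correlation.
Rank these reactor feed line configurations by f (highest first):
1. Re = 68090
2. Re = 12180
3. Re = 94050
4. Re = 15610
Case 1: f = 0.01956
Case 2: f = 0.03008
Case 3: f = 0.01804
Case 4: f = 0.02827
Ranking (highest first): 2, 4, 1, 3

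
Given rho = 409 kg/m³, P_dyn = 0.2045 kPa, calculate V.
Formula: P_{dyn} = \frac{1}{2} \rho V^2
Substituting knowns: 0.2045 = 0.5·409·V²/1000
Solving for V: V = √(2·(0.2045·1000)/409) = 1 m/s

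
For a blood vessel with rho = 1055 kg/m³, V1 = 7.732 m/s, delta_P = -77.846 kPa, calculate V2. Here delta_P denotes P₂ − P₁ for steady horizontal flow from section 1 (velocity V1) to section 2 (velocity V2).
Formula: \Delta P = \frac{1}{2} \rho (V_1^2 - V_2^2)
Substituting knowns: -77.846 = 0.5·1055·(7.732² − V2²)/1000
Solving for V2: V2 = √(7.732² − 2·(-77.846·1000)/1055) = 14.4 m/s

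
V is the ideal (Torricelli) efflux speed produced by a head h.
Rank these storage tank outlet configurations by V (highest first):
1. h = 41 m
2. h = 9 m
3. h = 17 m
Case 1: V = 28.36 m/s
Case 2: V = 13.29 m/s
Case 3: V = 18.26 m/s
Ranking (highest first): 1, 3, 2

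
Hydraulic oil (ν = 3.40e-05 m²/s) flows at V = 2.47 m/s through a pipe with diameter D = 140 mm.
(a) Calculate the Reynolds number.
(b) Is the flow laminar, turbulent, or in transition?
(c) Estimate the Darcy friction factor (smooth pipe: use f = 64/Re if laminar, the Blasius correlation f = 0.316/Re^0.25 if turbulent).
(a) Re = V·D/ν = 2.47·0.14/3.40e-05 = 10171
(b) Flow regime: turbulent (Re > 4000)
(c) Friction factor: f = 0.316/Re^0.25 = 0.316/10171^0.25 = 0.03147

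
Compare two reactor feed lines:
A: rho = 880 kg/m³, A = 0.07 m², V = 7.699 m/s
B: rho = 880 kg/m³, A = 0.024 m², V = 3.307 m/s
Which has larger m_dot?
m_dot(A) = 474.3 kg/s, m_dot(B) = 69.84 kg/s. Answer: A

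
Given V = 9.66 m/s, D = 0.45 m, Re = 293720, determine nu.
Formula: Re = \frac{V D}{\nu}
Substituting knowns: 293720 = 9.66·0.45/nu
Solving for nu: nu = 9.66·0.45/293720 = 1.480e-05 m²/s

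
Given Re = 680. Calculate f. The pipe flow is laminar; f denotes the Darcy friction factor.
Formula: f = \frac{64}{Re}
f = 64/680 = 0.09412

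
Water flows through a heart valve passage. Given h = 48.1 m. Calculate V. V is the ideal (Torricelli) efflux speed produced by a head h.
Formula: V = \sqrt{2 g h}
V = √(2·9.81·48.1) = 30.72 m/s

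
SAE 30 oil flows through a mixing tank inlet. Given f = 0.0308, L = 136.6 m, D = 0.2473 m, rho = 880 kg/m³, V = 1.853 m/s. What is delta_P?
Formula: \Delta P = f \frac{L}{D} \frac{\rho V^2}{2}
delta_P = 0.0308·(136.6/0.2473)·0.5·880·1.853²/1000 = 25.7 kPa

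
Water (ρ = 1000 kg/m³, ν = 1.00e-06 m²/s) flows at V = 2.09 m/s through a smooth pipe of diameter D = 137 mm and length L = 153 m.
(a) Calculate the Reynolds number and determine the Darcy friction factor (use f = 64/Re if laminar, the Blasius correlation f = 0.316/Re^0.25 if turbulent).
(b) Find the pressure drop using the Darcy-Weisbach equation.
(a) Re = V·D/ν = 2.09·0.137/1.00e-06 = 286330 → turbulent (Re > 4000); f = 0.316/Re^0.25 = 0.316/286330^0.25 = 0.013661 (Blasius is strictly valid for Re ≲ 1e5; used here as the smooth-pipe estimate the problem specifies)
(b) Darcy-Weisbach: ΔP = f·(L/D)·½ρV²/1000 = 0.013661·(153/0.137)·½·1000·2.09²/1000 = 33.32 kPa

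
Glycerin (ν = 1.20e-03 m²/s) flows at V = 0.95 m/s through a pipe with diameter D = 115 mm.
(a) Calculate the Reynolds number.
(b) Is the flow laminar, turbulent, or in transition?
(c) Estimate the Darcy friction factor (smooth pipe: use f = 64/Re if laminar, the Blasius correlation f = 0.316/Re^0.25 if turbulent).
(a) Re = V·D/ν = 0.95·0.115/1.20e-03 = 91.042
(b) Flow regime: laminar (Re < 2300)
(c) Friction factor: f = 64/Re = 64/91.042 = 0.703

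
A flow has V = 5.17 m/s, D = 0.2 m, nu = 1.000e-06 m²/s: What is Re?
Formula: Re = \frac{V D}{\nu}
Re = 5.17·0.2/1.000e-06 = 1.034e+06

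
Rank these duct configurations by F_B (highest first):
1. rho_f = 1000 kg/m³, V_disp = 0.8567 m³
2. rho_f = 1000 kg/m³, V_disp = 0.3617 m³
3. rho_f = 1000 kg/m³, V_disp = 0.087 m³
Case 1: F_B = 8404 N
Case 2: F_B = 3548 N
Case 3: F_B = 853.5 N
Ranking (highest first): 1, 2, 3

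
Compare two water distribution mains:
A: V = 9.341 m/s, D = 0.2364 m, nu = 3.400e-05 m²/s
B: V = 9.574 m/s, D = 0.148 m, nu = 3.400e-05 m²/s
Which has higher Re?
Re(A) = 64947, Re(B) = 41675. Answer: A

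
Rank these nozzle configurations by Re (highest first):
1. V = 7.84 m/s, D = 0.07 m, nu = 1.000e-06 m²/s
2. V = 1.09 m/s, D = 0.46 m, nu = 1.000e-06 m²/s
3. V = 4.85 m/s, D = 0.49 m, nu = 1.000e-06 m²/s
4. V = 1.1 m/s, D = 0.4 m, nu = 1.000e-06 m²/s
Case 1: Re = 548800
Case 2: Re = 501400
Case 3: Re = 2.376e+06
Case 4: Re = 440000
Ranking (highest first): 3, 1, 2, 4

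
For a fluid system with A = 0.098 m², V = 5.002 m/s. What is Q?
Formula: Q = A V
Q = 0.098·5.002·1000 = 490.2 L/s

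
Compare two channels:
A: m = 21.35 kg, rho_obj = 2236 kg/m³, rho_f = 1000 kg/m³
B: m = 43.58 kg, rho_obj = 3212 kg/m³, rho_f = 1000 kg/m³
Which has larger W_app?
W_app(A) = 115.8 N, W_app(B) = 294.4 N. Answer: B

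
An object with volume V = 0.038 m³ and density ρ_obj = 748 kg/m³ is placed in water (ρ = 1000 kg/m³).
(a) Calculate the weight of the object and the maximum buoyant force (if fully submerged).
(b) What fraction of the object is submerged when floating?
(a) W=rho_obj*g*V=748*9.81*0.038=278.8 N; F_B(max)=rho*g*V=1000*9.81*0.038=372.8 N
(b) Floating fraction=rho_obj/rho=748/1000=0.748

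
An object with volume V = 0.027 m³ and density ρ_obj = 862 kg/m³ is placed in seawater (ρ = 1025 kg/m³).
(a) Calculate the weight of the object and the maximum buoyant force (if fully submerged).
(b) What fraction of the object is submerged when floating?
(a) W=rho_obj*g*V=862*9.81*0.027=228.3 N; F_B(max)=rho*g*V=1025*9.81*0.027=271.5 N
(b) Floating fraction=rho_obj/rho=862/1025=0.841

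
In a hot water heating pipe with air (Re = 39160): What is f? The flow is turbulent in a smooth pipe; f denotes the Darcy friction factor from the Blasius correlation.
Formula: f = \frac{0.316}{Re^{0.25}}
f = 0.316/39160^0.25 = 0.02246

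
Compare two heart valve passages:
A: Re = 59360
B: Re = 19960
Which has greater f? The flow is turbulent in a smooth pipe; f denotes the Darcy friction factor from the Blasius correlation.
f(A) = 0.02024, f(B) = 0.02659. Answer: B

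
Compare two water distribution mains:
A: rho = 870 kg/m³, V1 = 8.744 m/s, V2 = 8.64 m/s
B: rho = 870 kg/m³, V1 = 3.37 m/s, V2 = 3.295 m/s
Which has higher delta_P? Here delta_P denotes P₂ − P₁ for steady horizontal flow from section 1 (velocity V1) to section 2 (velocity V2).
delta_P(A) = 0.7865 kPa, delta_P(B) = 0.2174 kPa. Answer: A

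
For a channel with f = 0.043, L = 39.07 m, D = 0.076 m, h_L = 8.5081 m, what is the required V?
Formula: h_L = f \frac{L}{D} \frac{V^2}{2g}
Substituting knowns: 8.5081 = 0.043·(39.07/0.076)·V²/(2·9.81)
Solving for V: V = √(8.5081·2·9.81/(0.043·(39.07/0.076))) = 2.748 m/s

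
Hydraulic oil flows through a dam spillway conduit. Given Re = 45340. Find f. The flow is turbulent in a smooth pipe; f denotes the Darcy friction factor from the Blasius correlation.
Formula: f = \frac{0.316}{Re^{0.25}}
f = 0.316/45340^0.25 = 0.02166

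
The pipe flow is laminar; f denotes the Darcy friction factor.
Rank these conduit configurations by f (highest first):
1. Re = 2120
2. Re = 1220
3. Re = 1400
Case 1: f = 0.03019
Case 2: f = 0.05246
Case 3: f = 0.04571
Ranking (highest first): 2, 3, 1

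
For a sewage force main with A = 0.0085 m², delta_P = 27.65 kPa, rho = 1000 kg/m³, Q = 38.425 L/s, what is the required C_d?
Formula: Q = C_d A \sqrt{\frac{2 \Delta P}{\rho}}
Substituting knowns: 38.425 = C_d·0.0085·√(2·(27.65·1000)/1000)·1000
Solving for C_d: C_d = (38.425/1000)/(0.0085·√(2·(27.65·1000)/1000)) = 0.6079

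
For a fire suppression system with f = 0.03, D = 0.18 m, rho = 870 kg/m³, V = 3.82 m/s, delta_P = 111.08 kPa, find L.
Formula: \Delta P = f \frac{L}{D} \frac{\rho V^2}{2}
Substituting knowns: 111.08 = 0.03·(L/0.18)·0.5·870·3.82²/1000
Solving for L: L = (111.08·1000)·0.18/(0.03·0.5·870·3.82²) = 105 m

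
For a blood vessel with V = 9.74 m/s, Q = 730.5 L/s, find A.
Formula: Q = A V
Substituting knowns: 730.5 = A·9.74·1000
Solving for A: A = (730.5/1000)/9.74 = 0.075 m²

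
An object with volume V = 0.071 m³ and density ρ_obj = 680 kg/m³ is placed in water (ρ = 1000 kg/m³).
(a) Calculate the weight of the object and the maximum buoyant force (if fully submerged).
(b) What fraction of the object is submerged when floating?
(a) W=rho_obj*g*V=680*9.81*0.071=473.6 N; F_B(max)=rho*g*V=1000*9.81*0.071=696.5 N
(b) Floating fraction=rho_obj/rho=680/1000=0.680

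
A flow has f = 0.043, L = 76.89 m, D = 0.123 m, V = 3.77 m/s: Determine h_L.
Formula: h_L = f \frac{L}{D} \frac{V^2}{2g}
h_L = 0.043·(76.89/0.123)·3.77²/(2·9.81) = 19.47 m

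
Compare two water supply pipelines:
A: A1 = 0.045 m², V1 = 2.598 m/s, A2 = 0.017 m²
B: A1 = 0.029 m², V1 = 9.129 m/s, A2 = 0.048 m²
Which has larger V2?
V2(A) = 6.877 m/s, V2(B) = 5.515 m/s. Answer: A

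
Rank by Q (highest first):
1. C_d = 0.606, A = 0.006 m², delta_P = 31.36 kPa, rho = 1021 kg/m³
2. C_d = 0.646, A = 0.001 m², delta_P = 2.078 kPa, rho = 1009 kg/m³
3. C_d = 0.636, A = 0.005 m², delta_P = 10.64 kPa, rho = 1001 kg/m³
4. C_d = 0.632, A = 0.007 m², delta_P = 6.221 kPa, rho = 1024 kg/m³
Case 1: Q = 28.5 L/s
Case 2: Q = 1.311 L/s
Case 3: Q = 14.66 L/s
Case 4: Q = 15.42 L/s
Ranking (highest first): 1, 4, 3, 2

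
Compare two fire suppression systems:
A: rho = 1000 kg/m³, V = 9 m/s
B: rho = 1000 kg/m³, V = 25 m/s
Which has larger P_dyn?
P_dyn(A) = 40.5 kPa, P_dyn(B) = 312.5 kPa. Answer: B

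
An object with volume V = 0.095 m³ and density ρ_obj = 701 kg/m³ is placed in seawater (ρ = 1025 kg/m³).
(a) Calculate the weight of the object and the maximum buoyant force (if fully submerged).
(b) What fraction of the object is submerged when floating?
(a) W=rho_obj*g*V=701*9.81*0.095=653.3 N; F_B(max)=rho*g*V=1025*9.81*0.095=955.2 N
(b) Floating fraction=rho_obj/rho=701/1025=0.684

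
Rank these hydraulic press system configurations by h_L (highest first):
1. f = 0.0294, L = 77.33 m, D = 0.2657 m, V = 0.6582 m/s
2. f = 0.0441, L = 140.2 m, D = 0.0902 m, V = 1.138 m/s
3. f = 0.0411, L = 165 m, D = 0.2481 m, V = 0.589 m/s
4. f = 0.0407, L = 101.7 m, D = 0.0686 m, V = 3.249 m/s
Case 1: h_L = 0.1889 m
Case 2: h_L = 4.524 m
Case 3: h_L = 0.4833 m
Case 4: h_L = 32.46 m
Ranking (highest first): 4, 2, 3, 1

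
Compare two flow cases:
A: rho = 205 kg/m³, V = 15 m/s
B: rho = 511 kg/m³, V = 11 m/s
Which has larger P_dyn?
P_dyn(A) = 23.06 kPa, P_dyn(B) = 30.92 kPa. Answer: B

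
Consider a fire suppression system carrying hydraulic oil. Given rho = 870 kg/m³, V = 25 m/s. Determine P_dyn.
Formula: P_{dyn} = \frac{1}{2} \rho V^2
P_dyn = 0.5·870·25²/1000 = 271.9 kPa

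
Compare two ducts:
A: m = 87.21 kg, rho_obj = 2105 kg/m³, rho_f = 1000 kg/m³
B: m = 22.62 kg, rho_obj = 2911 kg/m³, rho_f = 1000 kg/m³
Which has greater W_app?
W_app(A) = 449.1 N, W_app(B) = 145.7 N. Answer: A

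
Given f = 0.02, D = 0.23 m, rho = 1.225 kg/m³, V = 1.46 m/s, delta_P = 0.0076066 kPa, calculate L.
Formula: \Delta P = f \frac{L}{D} \frac{\rho V^2}{2}
Substituting knowns: 0.0076066 = 0.02·(L/0.23)·0.5·1.225·1.46²/1000
Solving for L: L = (0.0076066·1000)·0.23/(0.02·0.5·1.225·1.46²) = 67 m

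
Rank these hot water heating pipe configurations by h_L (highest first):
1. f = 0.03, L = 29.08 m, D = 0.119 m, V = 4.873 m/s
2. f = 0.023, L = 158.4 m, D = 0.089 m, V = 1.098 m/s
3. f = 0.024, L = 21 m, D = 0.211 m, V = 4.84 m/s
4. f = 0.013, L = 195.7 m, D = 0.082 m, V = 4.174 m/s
Case 1: h_L = 8.873 m
Case 2: h_L = 2.515 m
Case 3: h_L = 2.852 m
Case 4: h_L = 27.55 m
Ranking (highest first): 4, 1, 3, 2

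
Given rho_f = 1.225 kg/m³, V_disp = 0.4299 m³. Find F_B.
Formula: F_B = \rho_f g V_{disp}
F_B = 1.225·9.81·0.4299 = 5.166 N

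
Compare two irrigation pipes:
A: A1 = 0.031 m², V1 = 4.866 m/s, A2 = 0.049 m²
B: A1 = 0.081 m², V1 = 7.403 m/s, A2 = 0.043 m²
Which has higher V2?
V2(A) = 3.078 m/s, V2(B) = 13.95 m/s. Answer: B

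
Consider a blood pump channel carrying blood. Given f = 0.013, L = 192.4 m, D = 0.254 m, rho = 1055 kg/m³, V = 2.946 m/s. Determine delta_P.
Formula: \Delta P = f \frac{L}{D} \frac{\rho V^2}{2}
delta_P = 0.013·(192.4/0.254)·0.5·1055·2.946²/1000 = 45.08 kPa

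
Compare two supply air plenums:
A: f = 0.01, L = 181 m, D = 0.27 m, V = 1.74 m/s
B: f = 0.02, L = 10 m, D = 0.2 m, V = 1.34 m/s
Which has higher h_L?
h_L(A) = 1.034 m, h_L(B) = 0.09152 m. Answer: A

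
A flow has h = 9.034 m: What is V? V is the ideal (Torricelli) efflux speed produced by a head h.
Formula: V = \sqrt{2 g h}
V = √(2·9.81·9.034) = 13.31 m/s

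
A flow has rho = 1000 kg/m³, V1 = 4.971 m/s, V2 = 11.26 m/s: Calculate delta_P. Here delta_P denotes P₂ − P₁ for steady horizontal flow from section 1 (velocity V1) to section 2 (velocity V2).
Formula: \Delta P = \frac{1}{2} \rho (V_1^2 - V_2^2)
delta_P = 0.5·1000·(4.971² − 11.26²)/1000 = -51.04 kPa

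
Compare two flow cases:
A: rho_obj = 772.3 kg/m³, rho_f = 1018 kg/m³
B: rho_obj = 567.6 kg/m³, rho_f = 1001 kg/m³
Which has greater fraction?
fraction(A) = 0.7586, fraction(B) = 0.567. Answer: A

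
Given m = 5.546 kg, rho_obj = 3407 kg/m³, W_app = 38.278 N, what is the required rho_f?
Formula: W_{app} = mg\left(1 - \frac{\rho_f}{\rho_{obj}}\right)
Substituting knowns: 38.278 = 5.546·9.81·(1 − rho_f/3407)
Solving for rho_f: rho_f = 3407·(1 − 38.278/(5.546·9.81)) = 1010 kg/m³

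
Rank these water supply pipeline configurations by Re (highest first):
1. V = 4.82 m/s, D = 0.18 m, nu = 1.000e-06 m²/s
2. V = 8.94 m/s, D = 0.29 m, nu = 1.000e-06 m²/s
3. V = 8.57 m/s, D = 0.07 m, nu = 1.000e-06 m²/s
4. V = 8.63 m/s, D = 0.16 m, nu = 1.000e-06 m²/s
Case 1: Re = 867600
Case 2: Re = 2.593e+06
Case 3: Re = 599900
Case 4: Re = 1.381e+06
Ranking (highest first): 2, 4, 1, 3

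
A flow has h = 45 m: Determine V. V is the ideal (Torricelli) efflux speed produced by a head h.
Formula: V = \sqrt{2 g h}
V = √(2·9.81·45) = 29.71 m/s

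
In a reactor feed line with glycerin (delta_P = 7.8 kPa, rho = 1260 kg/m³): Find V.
Formula: V = \sqrt{\frac{2 \Delta P}{\rho}}
V = √(2·(7.8·1000)/1260) = 3.519 m/s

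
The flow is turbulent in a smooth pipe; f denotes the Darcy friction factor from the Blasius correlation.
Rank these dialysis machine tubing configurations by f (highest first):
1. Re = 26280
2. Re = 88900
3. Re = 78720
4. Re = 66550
Case 1: f = 0.02482
Case 2: f = 0.0183
Case 3: f = 0.01887
Case 4: f = 0.01967
Ranking (highest first): 1, 4, 3, 2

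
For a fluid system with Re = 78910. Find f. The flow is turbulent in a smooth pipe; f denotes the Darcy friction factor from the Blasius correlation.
Formula: f = \frac{0.316}{Re^{0.25}}
f = 0.316/78910^0.25 = 0.01885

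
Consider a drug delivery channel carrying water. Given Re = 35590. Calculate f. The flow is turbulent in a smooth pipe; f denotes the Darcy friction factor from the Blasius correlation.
Formula: f = \frac{0.316}{Re^{0.25}}
f = 0.316/35590^0.25 = 0.02301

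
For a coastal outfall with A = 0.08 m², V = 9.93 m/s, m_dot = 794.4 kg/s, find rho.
Formula: \dot{m} = \rho A V
Substituting knowns: 794.4 = rho·0.08·9.93
Solving for rho: rho = 794.4/(0.08·9.93) = 1000 kg/m³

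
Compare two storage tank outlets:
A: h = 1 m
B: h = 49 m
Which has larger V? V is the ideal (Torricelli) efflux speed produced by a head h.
V(A) = 4.429 m/s, V(B) = 31.01 m/s. Answer: B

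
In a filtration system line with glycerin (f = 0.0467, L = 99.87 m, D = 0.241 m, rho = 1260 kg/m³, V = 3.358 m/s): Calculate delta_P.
Formula: \Delta P = f \frac{L}{D} \frac{\rho V^2}{2}
delta_P = 0.0467·(99.87/0.241)·0.5·1260·3.358²/1000 = 137.5 kPa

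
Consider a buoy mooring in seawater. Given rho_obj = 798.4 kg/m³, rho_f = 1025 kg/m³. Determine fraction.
Formula: f_{sub} = \frac{\rho_{obj}}{\rho_f}
fraction = 798.4/1025 = 0.7789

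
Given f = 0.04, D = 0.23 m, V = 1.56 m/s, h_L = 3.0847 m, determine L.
Formula: h_L = f \frac{L}{D} \frac{V^2}{2g}
Substituting knowns: 3.0847 = 0.04·(L/0.23)·1.56²/(2·9.81)
Solving for L: L = 3.0847·2·9.81·0.23/(0.04·1.56²) = 143 m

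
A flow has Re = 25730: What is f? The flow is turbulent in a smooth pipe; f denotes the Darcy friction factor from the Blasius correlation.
Formula: f = \frac{0.316}{Re^{0.25}}
f = 0.316/25730^0.25 = 0.02495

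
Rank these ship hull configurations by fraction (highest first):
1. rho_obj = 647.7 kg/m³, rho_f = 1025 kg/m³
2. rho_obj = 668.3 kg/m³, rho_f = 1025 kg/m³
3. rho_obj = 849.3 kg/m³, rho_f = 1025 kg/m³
Case 1: fraction = 0.6319
Case 2: fraction = 0.652
Case 3: fraction = 0.8286
Ranking (highest first): 3, 2, 1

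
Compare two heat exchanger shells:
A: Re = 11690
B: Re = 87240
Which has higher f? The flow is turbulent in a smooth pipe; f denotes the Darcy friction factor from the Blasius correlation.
f(A) = 0.03039, f(B) = 0.01839. Answer: A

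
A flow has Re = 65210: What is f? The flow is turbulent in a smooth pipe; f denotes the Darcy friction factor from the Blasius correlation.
Formula: f = \frac{0.316}{Re^{0.25}}
f = 0.316/65210^0.25 = 0.01977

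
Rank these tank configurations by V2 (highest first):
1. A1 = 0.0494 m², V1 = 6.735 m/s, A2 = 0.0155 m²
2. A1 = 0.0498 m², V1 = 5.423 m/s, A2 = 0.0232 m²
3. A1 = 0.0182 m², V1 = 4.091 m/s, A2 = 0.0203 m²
Case 1: V2 = 21.47 m/s
Case 2: V2 = 11.64 m/s
Case 3: V2 = 3.668 m/s
Ranking (highest first): 1, 2, 3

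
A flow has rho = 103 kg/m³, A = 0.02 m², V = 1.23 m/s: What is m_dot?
Formula: \dot{m} = \rho A V
m_dot = 103·0.02·1.23 = 2.534 kg/s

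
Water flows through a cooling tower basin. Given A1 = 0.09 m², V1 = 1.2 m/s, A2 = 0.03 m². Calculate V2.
Formula: V_2 = \frac{A_1 V_1}{A_2}
V2 = 0.09·1.2/0.03 = 3.6 m/s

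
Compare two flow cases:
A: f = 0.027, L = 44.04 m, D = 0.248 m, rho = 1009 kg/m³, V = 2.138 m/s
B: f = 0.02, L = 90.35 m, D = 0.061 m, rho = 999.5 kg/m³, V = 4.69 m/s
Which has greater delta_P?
delta_P(A) = 11.06 kPa, delta_P(B) = 325.6 kPa. Answer: B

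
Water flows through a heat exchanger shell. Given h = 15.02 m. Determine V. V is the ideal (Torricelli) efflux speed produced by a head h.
Formula: V = \sqrt{2 g h}
V = √(2·9.81·15.02) = 17.17 m/s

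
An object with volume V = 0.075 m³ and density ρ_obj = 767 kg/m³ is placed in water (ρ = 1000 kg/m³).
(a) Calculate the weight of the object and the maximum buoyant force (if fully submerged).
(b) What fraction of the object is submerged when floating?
(a) W=rho_obj*g*V=767*9.81*0.075=564.3 N; F_B(max)=rho*g*V=1000*9.81*0.075=735.8 N
(b) Floating fraction=rho_obj/rho=767/1000=0.767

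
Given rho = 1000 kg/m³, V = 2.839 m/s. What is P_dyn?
Formula: P_{dyn} = \frac{1}{2} \rho V^2
P_dyn = 0.5·1000·2.839²/1000 = 4.03 kPa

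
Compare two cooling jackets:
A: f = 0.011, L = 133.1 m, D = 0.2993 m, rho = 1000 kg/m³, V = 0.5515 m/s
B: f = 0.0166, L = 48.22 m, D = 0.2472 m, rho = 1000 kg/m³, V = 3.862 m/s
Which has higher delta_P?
delta_P(A) = 0.7439 kPa, delta_P(B) = 24.15 kPa. Answer: B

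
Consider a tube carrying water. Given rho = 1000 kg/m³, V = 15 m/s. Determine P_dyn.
Formula: P_{dyn} = \frac{1}{2} \rho V^2
P_dyn = 0.5·1000·15²/1000 = 112.5 kPa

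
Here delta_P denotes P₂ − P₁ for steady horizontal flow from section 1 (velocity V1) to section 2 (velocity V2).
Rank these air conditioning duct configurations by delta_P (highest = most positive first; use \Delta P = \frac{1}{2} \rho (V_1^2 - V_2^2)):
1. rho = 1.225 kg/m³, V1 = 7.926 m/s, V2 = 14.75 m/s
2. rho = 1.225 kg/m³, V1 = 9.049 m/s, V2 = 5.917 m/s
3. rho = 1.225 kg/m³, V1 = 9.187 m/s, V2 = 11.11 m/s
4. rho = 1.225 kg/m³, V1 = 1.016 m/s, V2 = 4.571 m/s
Case 1: delta_P = -0.09478 kPa
Case 2: delta_P = 0.02871 kPa
Case 3: delta_P = -0.02391 kPa
Case 4: delta_P = -0.01217 kPa
Ranking (highest first): 2, 4, 3, 1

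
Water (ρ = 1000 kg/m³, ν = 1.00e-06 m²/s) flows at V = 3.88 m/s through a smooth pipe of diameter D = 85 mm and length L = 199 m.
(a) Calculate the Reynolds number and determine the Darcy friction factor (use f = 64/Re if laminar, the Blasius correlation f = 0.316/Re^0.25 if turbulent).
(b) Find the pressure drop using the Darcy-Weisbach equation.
(a) Re = V·D/ν = 3.88·0.085/1.00e-06 = 329800 → turbulent (Re > 4000); f = 0.316/Re^0.25 = 0.316/329800^0.25 = 0.013186 (Blasius is strictly valid for Re ≲ 1e5; used here as the smooth-pipe estimate the problem specifies)
(b) Darcy-Weisbach: ΔP = f·(L/D)·½ρV²/1000 = 0.013186·(199/0.085)·½·1000·3.88²/1000 = 232.4 kPa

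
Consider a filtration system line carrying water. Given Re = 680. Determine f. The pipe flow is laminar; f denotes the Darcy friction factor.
Formula: f = \frac{64}{Re}
f = 64/680 = 0.09412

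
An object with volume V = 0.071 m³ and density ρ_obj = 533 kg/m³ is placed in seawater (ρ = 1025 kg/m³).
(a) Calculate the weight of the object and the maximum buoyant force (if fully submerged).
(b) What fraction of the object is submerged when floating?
(a) W=rho_obj*g*V=533*9.81*0.071=371.2 N; F_B(max)=rho*g*V=1025*9.81*0.071=713.9 N
(b) Floating fraction=rho_obj/rho=533/1025=0.520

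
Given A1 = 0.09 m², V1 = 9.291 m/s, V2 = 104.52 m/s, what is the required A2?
Formula: V_2 = \frac{A_1 V_1}{A_2}
Substituting knowns: 104.52 = 0.09·9.291/A2
Solving for A2: A2 = 0.09·9.291/104.52 = 0.008 m²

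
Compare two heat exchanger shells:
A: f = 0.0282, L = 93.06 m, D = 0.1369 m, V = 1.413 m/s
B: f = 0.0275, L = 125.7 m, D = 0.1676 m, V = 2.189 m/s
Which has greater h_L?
h_L(A) = 1.951 m, h_L(B) = 5.037 m. Answer: B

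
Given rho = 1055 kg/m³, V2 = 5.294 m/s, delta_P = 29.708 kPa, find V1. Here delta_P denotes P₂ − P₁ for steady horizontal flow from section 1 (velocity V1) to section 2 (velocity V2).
Formula: \Delta P = \frac{1}{2} \rho (V_1^2 - V_2^2)
Substituting knowns: 29.708 = 0.5·1055·(V1² − 5.294²)/1000
Solving for V1: V1 = √(5.294² + 2·(29.708·1000)/1055) = 9.184 m/s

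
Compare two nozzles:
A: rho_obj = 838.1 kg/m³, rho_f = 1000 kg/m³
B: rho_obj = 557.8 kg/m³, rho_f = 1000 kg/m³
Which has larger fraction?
fraction(A) = 0.8381, fraction(B) = 0.5578. Answer: A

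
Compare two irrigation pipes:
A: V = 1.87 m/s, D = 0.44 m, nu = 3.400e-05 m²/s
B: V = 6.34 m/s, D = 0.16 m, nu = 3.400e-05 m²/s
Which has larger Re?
Re(A) = 24200, Re(B) = 29835. Answer: B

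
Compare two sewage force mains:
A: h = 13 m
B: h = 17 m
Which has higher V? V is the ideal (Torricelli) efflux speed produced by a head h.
V(A) = 15.97 m/s, V(B) = 18.26 m/s. Answer: B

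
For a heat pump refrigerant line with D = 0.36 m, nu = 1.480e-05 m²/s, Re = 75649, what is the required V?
Formula: Re = \frac{V D}{\nu}
Substituting knowns: 75649 = V·0.36/1.480e-05
Solving for V: V = 75649·1.480e-05/0.36 = 3.11 m/s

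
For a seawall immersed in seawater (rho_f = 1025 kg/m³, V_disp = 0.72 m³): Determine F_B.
Formula: F_B = \rho_f g V_{disp}
F_B = 1025·9.81·0.72 = 7240 N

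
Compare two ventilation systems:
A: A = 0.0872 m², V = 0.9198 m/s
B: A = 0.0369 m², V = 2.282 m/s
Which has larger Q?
Q(A) = 80.21 L/s, Q(B) = 84.21 L/s. Answer: B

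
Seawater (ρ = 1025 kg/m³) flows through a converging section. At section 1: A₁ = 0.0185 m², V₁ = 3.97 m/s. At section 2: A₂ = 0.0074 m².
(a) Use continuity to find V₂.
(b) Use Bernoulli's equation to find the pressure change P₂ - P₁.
(a) Continuity: A₁V₁=A₂V₂ -> V₂=A₁V₁/A₂=0.0185*3.97/0.0074=9.92 m/s
(b) Bernoulli: P₂-P₁=0.5*rho*(V₁^2-V₂^2)/1000=0.5*1025*(3.97^2-9.92^2)/1000=-42.36 kPa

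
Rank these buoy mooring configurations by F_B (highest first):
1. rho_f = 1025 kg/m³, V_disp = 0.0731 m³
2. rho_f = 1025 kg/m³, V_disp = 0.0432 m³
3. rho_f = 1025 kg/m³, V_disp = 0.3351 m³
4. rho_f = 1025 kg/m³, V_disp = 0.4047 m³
Case 1: F_B = 735 N
Case 2: F_B = 434.4 N
Case 3: F_B = 3370 N
Case 4: F_B = 4069 N
Ranking (highest first): 4, 3, 1, 2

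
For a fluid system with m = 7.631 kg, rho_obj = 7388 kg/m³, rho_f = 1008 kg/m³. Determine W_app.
Formula: W_{app} = mg\left(1 - \frac{\rho_f}{\rho_{obj}}\right)
W_app = 7.631·9.81·(1 − 1008/7388) = 64.65 N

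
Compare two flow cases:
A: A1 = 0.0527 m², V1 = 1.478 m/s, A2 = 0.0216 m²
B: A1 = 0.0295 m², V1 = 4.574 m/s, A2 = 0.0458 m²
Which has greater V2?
V2(A) = 3.606 m/s, V2(B) = 2.946 m/s. Answer: A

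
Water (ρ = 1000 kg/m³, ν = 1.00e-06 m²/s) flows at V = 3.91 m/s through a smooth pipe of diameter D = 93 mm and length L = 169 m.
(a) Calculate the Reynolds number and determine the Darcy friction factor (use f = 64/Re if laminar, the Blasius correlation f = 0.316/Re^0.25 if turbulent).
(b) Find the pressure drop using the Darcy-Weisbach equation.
(a) Re = V·D/ν = 3.91·0.093/1.00e-06 = 363630 → turbulent (Re > 4000); f = 0.316/Re^0.25 = 0.316/363630^0.25 = 0.012868 (Blasius is strictly valid for Re ≲ 1e5; used here as the smooth-pipe estimate the problem specifies)
(b) Darcy-Weisbach: ΔP = f·(L/D)·½ρV²/1000 = 0.012868·(169/0.093)·½·1000·3.91²/1000 = 178.7 kPa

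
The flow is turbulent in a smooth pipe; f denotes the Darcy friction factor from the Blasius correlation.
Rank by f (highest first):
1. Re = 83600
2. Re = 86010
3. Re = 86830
Case 1: f = 0.01858
Case 2: f = 0.01845
Case 3: f = 0.01841
Ranking (highest first): 1, 2, 3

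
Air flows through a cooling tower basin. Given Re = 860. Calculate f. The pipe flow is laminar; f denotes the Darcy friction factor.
Formula: f = \frac{64}{Re}
f = 64/860 = 0.07442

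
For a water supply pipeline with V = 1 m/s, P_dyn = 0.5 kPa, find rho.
Formula: P_{dyn} = \frac{1}{2} \rho V^2
Substituting knowns: 0.5 = 0.5·rho·1²/1000
Solving for rho: rho = 2·(0.5·1000)/1² = 1000 kg/m³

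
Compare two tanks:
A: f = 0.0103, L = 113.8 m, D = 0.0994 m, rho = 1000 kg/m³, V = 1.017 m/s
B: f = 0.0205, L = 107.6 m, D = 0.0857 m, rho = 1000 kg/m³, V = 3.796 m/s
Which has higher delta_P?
delta_P(A) = 6.098 kPa, delta_P(B) = 185.4 kPa. Answer: B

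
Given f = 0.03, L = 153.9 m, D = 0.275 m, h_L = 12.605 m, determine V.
Formula: h_L = f \frac{L}{D} \frac{V^2}{2g}
Substituting knowns: 12.605 = 0.03·(153.9/0.275)·V²/(2·9.81)
Solving for V: V = √(12.605·2·9.81/(0.03·(153.9/0.275))) = 3.838 m/s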